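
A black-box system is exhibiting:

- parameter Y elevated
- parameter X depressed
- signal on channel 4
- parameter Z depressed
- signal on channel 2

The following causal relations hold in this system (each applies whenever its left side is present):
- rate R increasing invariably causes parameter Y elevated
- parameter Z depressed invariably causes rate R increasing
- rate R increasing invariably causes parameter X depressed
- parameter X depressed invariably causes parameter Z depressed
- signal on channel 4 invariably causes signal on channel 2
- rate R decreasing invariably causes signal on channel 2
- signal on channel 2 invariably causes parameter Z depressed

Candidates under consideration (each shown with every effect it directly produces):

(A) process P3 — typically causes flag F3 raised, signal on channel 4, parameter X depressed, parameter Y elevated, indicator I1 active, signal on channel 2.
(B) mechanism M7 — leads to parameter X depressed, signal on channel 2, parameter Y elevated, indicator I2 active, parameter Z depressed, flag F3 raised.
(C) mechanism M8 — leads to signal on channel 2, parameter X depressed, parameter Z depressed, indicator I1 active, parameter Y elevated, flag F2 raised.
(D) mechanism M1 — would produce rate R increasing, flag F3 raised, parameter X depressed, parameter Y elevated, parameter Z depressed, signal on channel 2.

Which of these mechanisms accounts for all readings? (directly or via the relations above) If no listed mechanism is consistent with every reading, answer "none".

For each candidate, compare predicted effects to what was observed:
(A) process P3 — parameter Y elevated ✓; parameter X depressed ✓; signal on channel 4 ✓; parameter Z depressed ✓ (through parameter X depressed → parameter Z depressed); signal on channel 2 ✓
(B) mechanism M7 — parameter Y elevated ✓; parameter X depressed ✓; signal on channel 4 ✗; parameter Z depressed ✓; signal on channel 2 ✓
(C) mechanism M8 — does not account for signal on channel 4
(D) mechanism M1 — does not account for signal on channel 4
(A) alone accounts for all the evidence.

A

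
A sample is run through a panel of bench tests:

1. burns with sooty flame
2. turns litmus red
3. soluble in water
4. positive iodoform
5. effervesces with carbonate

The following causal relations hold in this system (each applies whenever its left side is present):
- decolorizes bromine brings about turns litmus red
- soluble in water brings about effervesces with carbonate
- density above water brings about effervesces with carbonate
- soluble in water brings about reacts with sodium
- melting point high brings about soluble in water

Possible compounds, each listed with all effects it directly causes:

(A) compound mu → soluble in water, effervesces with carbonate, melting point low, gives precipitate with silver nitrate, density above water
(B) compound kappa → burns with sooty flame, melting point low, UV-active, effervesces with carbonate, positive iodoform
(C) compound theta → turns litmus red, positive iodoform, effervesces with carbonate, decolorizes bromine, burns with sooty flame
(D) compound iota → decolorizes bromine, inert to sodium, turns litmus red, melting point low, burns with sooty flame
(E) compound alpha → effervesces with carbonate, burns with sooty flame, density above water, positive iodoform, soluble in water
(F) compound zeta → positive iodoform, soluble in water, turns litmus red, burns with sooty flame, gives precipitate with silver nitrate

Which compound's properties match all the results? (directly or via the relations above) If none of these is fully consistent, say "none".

Per-candidate check:
(A) compound mu — does not account for burns with sooty flame, turns litmus red, positive iodoform
(B) compound kappa — does not account for turns litmus red, soluble in water
(C) compound theta — does not account for soluble in water
(D) compound iota — does not account for soluble in water, positive iodoform, effervesces with carbonate
(E) compound alpha — does not account for turns litmus red
(F) compound zeta — burns with sooty flame ✓; turns litmus red ✓; soluble in water ✓; positive iodoform ✓; effervesces with carbonate ✓ (via soluble in water → effervesces with carbonate)
(F) is the only candidate with no mismatches.

F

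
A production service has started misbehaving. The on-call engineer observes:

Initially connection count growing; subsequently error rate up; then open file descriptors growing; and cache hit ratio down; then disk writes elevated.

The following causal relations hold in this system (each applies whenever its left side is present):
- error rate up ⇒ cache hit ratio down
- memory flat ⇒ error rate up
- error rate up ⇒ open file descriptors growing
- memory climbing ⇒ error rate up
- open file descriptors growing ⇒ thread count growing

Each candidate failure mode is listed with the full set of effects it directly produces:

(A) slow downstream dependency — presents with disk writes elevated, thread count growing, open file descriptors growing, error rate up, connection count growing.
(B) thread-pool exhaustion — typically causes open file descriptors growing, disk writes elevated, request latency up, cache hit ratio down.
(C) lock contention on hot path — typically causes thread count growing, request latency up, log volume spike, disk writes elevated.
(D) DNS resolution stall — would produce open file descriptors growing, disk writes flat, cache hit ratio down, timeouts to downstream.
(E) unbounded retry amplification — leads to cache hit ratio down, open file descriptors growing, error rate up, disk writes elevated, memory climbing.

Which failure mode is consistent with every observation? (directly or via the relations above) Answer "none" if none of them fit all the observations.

A

Per-candidate check:
(A) slow downstream dependency — accounts for every observation (cache hit ratio down by error rate up → cache hit ratio down)
(B) thread-pool exhaustion — connection count growing NO; error rate up NO; open file descriptors growing yes; cache hit ratio down yes; disk writes elevated yes
(C) lock contention on hot path — connection count growing NO; error rate up NO; open file descriptors growing NO; cache hit ratio down NO; disk writes elevated yes
(D) DNS resolution stall — fails on connection count growing, error rate up, disk writes elevated (predicts disk writes flat, not disk writes elevated)
(E) unbounded retry amplification — connection count growing NO; error rate up yes; open file descriptors growing yes; cache hit ratio down yes; disk writes elevated yes
(A) alone accounts for all the evidence.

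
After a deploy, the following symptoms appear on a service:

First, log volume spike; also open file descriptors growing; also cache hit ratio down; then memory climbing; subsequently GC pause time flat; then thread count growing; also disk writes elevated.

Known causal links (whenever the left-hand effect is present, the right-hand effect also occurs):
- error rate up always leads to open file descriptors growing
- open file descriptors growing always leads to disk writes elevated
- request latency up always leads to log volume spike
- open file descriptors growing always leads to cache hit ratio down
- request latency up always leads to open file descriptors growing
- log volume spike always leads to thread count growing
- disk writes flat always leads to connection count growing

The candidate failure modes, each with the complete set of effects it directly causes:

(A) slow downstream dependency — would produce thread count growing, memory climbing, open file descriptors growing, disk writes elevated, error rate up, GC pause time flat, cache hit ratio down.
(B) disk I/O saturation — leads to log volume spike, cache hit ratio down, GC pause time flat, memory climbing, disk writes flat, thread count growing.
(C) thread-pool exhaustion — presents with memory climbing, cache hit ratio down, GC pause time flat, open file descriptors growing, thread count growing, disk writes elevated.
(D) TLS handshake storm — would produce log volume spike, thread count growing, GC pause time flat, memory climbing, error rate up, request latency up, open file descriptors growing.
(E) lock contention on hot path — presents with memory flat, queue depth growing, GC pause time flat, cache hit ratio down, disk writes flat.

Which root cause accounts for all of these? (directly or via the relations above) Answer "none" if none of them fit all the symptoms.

D

Per-candidate check:
(A) slow downstream dependency — log volume spike miss; open file descriptors growing match; cache hit ratio down match; memory climbing match; GC pause time flat match; thread count growing match; disk writes elevated match
(B) disk I/O saturation — fails on open file descriptors growing, disk writes elevated (predicts disk writes flat, not disk writes elevated)
(C) thread-pool exhaustion — does not account for log volume spike
(D) TLS handshake storm — accounts for every observation (cache hit ratio down via open file descriptors growing → cache hit ratio down)
(E) lock contention on hot path — log volume spike miss; open file descriptors growing miss; cache hit ratio down match; memory climbing miss; GC pause time flat match; thread count growing miss; disk writes elevated miss
Only (D) is consistent with every observation.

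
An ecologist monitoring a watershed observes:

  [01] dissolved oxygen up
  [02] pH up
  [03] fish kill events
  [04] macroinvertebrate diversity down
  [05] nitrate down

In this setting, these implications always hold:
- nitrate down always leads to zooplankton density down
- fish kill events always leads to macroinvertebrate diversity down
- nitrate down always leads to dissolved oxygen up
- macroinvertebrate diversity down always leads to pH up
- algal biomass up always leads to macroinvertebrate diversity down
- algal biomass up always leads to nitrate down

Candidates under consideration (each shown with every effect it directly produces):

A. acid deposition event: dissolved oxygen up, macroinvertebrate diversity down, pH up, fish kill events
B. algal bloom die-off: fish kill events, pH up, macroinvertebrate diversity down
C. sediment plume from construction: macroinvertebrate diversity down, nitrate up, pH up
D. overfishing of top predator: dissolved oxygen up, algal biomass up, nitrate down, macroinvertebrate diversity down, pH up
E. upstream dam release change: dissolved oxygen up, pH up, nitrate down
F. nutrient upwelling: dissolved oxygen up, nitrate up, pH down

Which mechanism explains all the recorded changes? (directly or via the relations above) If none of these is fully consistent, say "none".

For each candidate, compare predicted effects to what was observed:
(A) acid deposition event — dissolved oxygen up yes; pH up yes; fish kill events yes; macroinvertebrate diversity down yes; nitrate down NO
(B) algal bloom die-off — dissolved oxygen up NO; pH up yes; fish kill events yes; macroinvertebrate diversity down yes; nitrate down NO
(C) sediment plume from construction — dissolved oxygen up NO; pH up yes; fish kill events NO; macroinvertebrate diversity down yes; nitrate down NO
(D) overfishing of top predator — dissolved oxygen up yes; pH up yes; fish kill events NO; macroinvertebrate diversity down yes; nitrate down yes
(E) upstream dam release change — dissolved oxygen up yes; pH up yes; fish kill events NO; macroinvertebrate diversity down NO; nitrate down yes
(F) nutrient upwelling — dissolved oxygen up yes; pH up NO; fish kill events NO; macroinvertebrate diversity down NO; nitrate down NO
No candidate is consistent with all observations.

none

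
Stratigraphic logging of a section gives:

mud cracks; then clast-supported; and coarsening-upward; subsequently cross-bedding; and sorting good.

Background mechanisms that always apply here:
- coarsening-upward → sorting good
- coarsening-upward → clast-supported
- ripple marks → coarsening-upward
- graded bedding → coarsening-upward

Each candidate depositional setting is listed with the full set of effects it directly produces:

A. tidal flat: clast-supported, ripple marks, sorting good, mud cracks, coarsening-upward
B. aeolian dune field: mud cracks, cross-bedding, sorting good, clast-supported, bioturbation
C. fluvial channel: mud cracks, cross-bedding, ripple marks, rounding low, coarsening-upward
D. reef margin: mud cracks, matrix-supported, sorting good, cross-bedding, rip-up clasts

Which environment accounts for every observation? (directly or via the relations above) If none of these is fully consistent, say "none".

C

Testing each hypothesis:
(A) tidal flat — mud cracks +; clast-supported +; coarsening-upward +; cross-bedding -; sorting good +
(B) aeolian dune field — mud cracks +; clast-supported +; coarsening-upward -; cross-bedding +; sorting good +
(C) fluvial channel — mud cracks +; clast-supported + (by coarsening-upward → clast-supported); coarsening-upward +; cross-bedding +; sorting good + (by coarsening-upward → sorting good)
(D) reef margin — fails on clast-supported, coarsening-upward (predicts matrix-supported, not clast-supported)
Only (C) is consistent with every observation.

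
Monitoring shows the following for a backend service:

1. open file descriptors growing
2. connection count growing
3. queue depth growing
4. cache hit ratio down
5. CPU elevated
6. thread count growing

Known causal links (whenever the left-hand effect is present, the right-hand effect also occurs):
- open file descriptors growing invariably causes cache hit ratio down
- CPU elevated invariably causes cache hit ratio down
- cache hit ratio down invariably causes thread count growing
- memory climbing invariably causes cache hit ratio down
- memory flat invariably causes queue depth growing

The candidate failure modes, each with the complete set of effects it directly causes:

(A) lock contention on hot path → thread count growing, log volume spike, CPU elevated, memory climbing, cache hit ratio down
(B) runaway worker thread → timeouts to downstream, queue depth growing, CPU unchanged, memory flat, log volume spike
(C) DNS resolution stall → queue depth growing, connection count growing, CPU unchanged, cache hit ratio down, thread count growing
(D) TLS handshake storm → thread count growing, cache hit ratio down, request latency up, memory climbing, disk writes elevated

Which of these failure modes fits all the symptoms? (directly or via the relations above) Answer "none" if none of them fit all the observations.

none

For each candidate, compare predicted effects to what was observed:
(A) lock contention on hot path — open file descriptors growing NO; connection count growing NO; queue depth growing NO; cache hit ratio down yes; CPU elevated yes; thread count growing yes
(B) runaway worker thread — fails on open file descriptors growing, connection count growing, cache hit ratio down, CPU elevated, thread count growing (predicts CPU unchanged, not CPU elevated)
(C) DNS resolution stall — open file descriptors growing NO; connection count growing yes; queue depth growing yes; cache hit ratio down yes; CPU elevated NO; thread count growing yes
(D) TLS handshake storm — open file descriptors growing NO; connection count growing NO; queue depth growing NO; cache hit ratio down yes; CPU elevated NO; thread count growing yes
None of the listed candidates fits everything.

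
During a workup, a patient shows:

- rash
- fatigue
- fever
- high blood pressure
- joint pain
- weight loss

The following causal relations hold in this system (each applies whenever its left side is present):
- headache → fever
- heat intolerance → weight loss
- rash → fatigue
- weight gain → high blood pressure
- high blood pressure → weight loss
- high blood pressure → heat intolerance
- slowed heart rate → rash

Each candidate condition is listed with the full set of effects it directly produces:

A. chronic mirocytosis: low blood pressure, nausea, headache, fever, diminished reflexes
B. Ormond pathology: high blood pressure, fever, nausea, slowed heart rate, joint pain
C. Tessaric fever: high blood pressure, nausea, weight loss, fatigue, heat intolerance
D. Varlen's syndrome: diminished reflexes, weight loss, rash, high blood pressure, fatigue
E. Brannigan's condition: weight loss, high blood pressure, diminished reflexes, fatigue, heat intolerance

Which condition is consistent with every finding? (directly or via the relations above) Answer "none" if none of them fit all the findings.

B

Testing each hypothesis:
(A) chronic mirocytosis — fails on rash, fatigue, high blood pressure, joint pain, weight loss (predicts low blood pressure, not high blood pressure)
(B) Ormond pathology — accounts for every observation (rash by slowed heart rate → rash)
(C) Tessaric fever — does not account for rash, fever, joint pain
(D) Varlen's syndrome — does not account for fever, joint pain
(E) Brannigan's condition — rash -; fatigue +; fever -; high blood pressure +; joint pain -; weight loss +
(B) is the only candidate with no mismatches.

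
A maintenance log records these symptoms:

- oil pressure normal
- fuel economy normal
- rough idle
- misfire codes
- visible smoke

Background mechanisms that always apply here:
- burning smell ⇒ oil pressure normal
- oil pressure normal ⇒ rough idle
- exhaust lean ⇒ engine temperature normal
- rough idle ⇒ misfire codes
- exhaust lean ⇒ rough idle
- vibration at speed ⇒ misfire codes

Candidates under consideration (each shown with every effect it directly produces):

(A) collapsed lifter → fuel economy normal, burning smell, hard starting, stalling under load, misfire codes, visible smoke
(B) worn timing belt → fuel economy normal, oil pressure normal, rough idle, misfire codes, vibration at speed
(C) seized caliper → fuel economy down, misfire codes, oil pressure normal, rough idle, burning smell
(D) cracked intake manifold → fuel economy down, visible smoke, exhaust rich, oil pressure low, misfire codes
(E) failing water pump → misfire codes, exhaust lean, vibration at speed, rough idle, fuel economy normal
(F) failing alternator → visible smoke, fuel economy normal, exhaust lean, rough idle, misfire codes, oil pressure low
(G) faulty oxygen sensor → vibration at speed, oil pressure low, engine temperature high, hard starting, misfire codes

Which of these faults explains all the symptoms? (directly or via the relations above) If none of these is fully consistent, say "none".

A

Checking each candidate against the observations:
(A) collapsed lifter — accounts for every observation (oil pressure normal by burning smell → oil pressure normal)
(B) worn timing belt — oil pressure normal +; fuel economy normal +; rough idle +; misfire codes +; visible smoke -
(C) seized caliper — fails on fuel economy normal, visible smoke (predicts fuel economy down, not fuel economy normal)
(D) cracked intake manifold — fails on oil pressure normal, fuel economy normal, rough idle (predicts oil pressure low, not oil pressure normal; predicts fuel economy down, not fuel economy normal)
(E) failing water pump — oil pressure normal -; fuel economy normal +; rough idle +; misfire codes +; visible smoke -
(F) failing alternator — oil pressure normal -; fuel economy normal +; rough idle +; misfire codes +; visible smoke +
(G) faulty oxygen sensor — oil pressure normal -; fuel economy normal -; rough idle -; misfire codes +; visible smoke -
(A) alone accounts for all the evidence.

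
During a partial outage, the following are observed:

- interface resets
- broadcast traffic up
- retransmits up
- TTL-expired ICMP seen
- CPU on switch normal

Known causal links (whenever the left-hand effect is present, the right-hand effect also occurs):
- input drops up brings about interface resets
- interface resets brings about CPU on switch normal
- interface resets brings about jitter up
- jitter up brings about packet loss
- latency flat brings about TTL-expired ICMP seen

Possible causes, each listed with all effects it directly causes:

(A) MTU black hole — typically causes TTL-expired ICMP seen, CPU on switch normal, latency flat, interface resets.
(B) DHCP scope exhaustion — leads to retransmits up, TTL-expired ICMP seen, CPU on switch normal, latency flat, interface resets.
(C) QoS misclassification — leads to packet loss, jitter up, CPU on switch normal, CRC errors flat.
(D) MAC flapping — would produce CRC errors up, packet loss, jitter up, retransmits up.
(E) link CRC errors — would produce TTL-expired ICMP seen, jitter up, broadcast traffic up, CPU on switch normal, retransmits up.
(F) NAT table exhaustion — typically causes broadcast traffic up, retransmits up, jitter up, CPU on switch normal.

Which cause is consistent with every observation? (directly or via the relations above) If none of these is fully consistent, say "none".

none

Testing each hypothesis:
(A) MTU black hole — does not account for broadcast traffic up, retransmits up
(B) DHCP scope exhaustion — does not account for broadcast traffic up
(C) QoS misclassification — does not account for interface resets, broadcast traffic up, retransmits up, TTL-expired ICMP seen
(D) MAC flapping — does not account for interface resets, broadcast traffic up, TTL-expired ICMP seen, CPU on switch normal
(E) link CRC errors — interface resets NO; broadcast traffic up yes; retransmits up yes; TTL-expired ICMP seen yes; CPU on switch normal yes
(F) NAT table exhaustion — interface resets NO; broadcast traffic up yes; retransmits up yes; TTL-expired ICMP seen NO; CPU on switch normal yes
No candidate is consistent with all observations.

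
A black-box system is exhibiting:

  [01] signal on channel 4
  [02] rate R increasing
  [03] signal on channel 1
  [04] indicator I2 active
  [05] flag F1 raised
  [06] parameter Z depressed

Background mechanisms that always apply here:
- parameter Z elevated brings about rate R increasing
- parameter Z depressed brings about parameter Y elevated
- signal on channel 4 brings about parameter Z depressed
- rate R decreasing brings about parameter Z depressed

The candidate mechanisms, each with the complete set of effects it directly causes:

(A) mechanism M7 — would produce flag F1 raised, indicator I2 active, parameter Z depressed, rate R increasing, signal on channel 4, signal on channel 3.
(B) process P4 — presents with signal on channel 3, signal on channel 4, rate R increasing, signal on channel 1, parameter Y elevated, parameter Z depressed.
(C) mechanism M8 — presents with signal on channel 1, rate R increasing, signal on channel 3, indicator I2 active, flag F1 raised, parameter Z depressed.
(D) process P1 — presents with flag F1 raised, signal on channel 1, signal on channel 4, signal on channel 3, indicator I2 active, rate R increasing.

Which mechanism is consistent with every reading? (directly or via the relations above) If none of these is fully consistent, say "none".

D

Checking each candidate against the observations:
(A) mechanism M7 — signal on channel 4 +; rate R increasing +; signal on channel 1 -; indicator I2 active +; flag F1 raised +; parameter Z depressed +
(B) process P4 — signal on channel 4 +; rate R increasing +; signal on channel 1 +; indicator I2 active -; flag F1 raised -; parameter Z depressed +
(C) mechanism M8 — does not account for signal on channel 4
(D) process P1 — signal on channel 4 +; rate R increasing +; signal on channel 1 +; indicator I2 active +; flag F1 raised +; parameter Z depressed + (via signal on channel 4 → parameter Z depressed)
(D) alone accounts for all the evidence.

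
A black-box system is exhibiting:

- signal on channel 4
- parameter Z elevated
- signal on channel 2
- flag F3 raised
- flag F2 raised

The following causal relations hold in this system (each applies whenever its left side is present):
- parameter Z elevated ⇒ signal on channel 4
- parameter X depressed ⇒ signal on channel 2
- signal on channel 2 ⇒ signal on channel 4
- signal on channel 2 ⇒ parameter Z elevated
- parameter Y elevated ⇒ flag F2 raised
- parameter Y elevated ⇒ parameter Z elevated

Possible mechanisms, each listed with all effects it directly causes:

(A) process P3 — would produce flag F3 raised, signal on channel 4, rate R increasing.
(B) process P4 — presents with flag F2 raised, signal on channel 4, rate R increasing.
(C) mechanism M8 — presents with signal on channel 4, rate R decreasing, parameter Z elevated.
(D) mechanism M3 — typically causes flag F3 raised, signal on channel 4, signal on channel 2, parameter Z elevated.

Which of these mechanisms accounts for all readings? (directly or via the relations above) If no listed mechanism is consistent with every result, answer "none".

none

Per-candidate check:
(A) process P3 — signal on channel 4 yes; parameter Z elevated NO; signal on channel 2 NO; flag F3 raised yes; flag F2 raised NO
(B) process P4 — signal on channel 4 yes; parameter Z elevated NO; signal on channel 2 NO; flag F3 raised NO; flag F2 raised yes
(C) mechanism M8 — does not account for signal on channel 2, flag F3 raised, flag F2 raised
(D) mechanism M3 — signal on channel 4 yes; parameter Z elevated yes; signal on channel 2 yes; flag F3 raised yes; flag F2 raised NO
No candidate is consistent with all observations.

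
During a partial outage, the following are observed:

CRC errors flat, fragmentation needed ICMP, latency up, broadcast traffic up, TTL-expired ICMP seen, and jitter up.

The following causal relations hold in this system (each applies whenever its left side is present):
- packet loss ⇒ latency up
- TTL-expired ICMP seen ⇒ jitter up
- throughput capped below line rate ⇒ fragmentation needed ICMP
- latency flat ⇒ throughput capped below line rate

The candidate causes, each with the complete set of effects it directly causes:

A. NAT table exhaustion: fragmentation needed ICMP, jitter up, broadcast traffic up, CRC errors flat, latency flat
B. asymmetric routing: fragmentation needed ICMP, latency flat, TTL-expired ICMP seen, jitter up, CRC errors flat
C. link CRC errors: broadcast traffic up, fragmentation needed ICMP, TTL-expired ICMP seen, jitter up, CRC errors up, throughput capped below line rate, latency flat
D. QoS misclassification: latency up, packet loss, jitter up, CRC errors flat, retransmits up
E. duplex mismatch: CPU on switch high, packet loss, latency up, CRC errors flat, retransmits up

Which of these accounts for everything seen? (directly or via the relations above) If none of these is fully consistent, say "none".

none

Testing each hypothesis:
(A) NAT table exhaustion — CRC errors flat match; fragmentation needed ICMP match; latency up miss; broadcast traffic up match; TTL-expired ICMP seen miss; jitter up match
(B) asymmetric routing — fails on latency up, broadcast traffic up (predicts latency flat, not latency up)
(C) link CRC errors — CRC errors flat miss; fragmentation needed ICMP match; latency up miss; broadcast traffic up match; TTL-expired ICMP seen match; jitter up match
(D) QoS misclassification — CRC errors flat match; fragmentation needed ICMP miss; latency up match; broadcast traffic up miss; TTL-expired ICMP seen miss; jitter up match
(E) duplex mismatch — does not account for fragmentation needed ICMP, broadcast traffic up, TTL-expired ICMP seen, jitter up
None of the listed candidates fits everything.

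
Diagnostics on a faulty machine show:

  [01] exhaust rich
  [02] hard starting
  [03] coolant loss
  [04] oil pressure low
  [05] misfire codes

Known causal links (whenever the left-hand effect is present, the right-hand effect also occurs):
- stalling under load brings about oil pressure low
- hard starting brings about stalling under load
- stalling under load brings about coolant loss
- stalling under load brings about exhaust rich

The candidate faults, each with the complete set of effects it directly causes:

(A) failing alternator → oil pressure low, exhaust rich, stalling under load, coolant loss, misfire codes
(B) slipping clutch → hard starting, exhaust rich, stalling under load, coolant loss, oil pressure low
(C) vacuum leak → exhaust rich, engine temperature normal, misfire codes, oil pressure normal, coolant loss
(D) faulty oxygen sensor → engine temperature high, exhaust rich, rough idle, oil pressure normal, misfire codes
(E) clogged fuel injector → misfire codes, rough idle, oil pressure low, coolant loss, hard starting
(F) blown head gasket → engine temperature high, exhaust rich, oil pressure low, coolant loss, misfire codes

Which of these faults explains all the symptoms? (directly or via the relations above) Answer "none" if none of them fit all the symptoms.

For each candidate, compare predicted effects to what was observed:
(A) failing alternator — exhaust rich +; hard starting -; coolant loss +; oil pressure low +; misfire codes +
(B) slipping clutch — does not account for misfire codes
(C) vacuum leak — fails on hard starting, oil pressure low (predicts oil pressure normal, not oil pressure low)
(D) faulty oxygen sensor — exhaust rich +; hard starting -; coolant loss -; oil pressure low -; misfire codes +
(E) clogged fuel injector — accounts for every observation (exhaust rich via hard starting → stalling under load → exhaust rich)
(F) blown head gasket — exhaust rich +; hard starting -; coolant loss +; oil pressure low +; misfire codes +
Only (E) is consistent with every observation.

E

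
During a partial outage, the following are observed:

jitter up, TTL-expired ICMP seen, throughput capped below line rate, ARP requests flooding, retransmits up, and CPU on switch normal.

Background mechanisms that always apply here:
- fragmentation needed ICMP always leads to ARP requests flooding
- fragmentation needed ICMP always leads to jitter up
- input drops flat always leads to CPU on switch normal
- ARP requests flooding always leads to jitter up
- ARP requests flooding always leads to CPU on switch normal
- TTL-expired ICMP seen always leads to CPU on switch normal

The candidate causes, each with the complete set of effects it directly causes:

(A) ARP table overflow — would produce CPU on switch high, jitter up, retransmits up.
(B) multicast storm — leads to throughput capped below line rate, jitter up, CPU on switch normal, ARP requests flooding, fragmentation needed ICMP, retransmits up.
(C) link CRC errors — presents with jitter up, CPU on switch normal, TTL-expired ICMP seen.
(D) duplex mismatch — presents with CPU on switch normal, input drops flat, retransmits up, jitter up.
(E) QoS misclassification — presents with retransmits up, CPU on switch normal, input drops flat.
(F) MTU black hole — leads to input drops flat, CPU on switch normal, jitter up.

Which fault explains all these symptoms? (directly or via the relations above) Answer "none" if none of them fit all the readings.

none

Per-candidate check:
(A) ARP table overflow — fails on TTL-expired ICMP seen, throughput capped below line rate, ARP requests flooding, CPU on switch normal (predicts CPU on switch high, not CPU on switch normal)
(B) multicast storm — jitter up +; TTL-expired ICMP seen -; throughput capped below line rate +; ARP requests flooding +; retransmits up +; CPU on switch normal +
(C) link CRC errors — does not account for throughput capped below line rate, ARP requests flooding, retransmits up
(D) duplex mismatch — does not account for TTL-expired ICMP seen, throughput capped below line rate, ARP requests flooding
(E) QoS misclassification — jitter up -; TTL-expired ICMP seen -; throughput capped below line rate -; ARP requests flooding -; retransmits up +; CPU on switch normal +
(F) MTU black hole — jitter up +; TTL-expired ICMP seen -; throughput capped below line rate -; ARP requests flooding -; retransmits up -; CPU on switch normal +
No candidate is consistent with all observations.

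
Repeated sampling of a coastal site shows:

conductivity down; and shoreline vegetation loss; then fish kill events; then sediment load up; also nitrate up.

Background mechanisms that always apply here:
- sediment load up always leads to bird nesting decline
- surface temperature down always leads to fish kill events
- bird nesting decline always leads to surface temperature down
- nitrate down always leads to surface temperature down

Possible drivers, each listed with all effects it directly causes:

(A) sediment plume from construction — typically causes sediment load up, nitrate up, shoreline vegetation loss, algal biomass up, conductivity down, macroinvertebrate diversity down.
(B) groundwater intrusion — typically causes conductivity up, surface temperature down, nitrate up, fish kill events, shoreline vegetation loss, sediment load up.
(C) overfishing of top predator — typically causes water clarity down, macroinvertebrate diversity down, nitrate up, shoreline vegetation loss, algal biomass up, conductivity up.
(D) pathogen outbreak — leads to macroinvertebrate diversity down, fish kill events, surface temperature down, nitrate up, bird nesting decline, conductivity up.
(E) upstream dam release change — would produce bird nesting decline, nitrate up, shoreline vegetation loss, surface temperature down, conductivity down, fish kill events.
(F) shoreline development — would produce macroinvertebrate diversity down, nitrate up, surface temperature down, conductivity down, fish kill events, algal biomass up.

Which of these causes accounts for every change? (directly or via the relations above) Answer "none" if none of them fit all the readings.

Per-candidate check:
(A) sediment plume from construction — accounts for every observation (fish kill events by sediment load up → bird nesting decline → surface temperature down → fish kill events)
(B) groundwater intrusion — conductivity down miss; shoreline vegetation loss match; fish kill events match; sediment load up match; nitrate up match
(C) overfishing of top predator — conductivity down miss; shoreline vegetation loss match; fish kill events miss; sediment load up miss; nitrate up match
(D) pathogen outbreak — conductivity down miss; shoreline vegetation loss miss; fish kill events match; sediment load up miss; nitrate up match
(E) upstream dam release change — does not account for sediment load up
(F) shoreline development — does not account for shoreline vegetation loss, sediment load up
Only (A) is consistent with every observation.

A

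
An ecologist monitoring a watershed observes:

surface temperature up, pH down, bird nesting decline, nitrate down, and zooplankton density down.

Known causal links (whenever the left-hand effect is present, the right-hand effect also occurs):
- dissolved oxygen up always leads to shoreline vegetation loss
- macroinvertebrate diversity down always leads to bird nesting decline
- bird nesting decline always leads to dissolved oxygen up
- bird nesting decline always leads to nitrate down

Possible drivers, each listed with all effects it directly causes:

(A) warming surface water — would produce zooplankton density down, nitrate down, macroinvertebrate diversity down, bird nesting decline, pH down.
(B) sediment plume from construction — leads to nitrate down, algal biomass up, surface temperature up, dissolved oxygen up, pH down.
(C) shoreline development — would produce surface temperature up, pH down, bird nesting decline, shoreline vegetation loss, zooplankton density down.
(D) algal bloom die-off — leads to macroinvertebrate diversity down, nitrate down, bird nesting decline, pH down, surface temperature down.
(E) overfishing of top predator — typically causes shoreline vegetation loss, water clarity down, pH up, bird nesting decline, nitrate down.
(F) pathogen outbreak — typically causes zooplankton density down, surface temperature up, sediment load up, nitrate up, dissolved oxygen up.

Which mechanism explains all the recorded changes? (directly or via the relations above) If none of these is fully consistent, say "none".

Checking each candidate against the observations:
(A) warming surface water — does not account for surface temperature up
(B) sediment plume from construction — does not account for bird nesting decline, zooplankton density down
(C) shoreline development — accounts for every observation (nitrate down through bird nesting decline → nitrate down)
(D) algal bloom die-off — surface temperature up miss; pH down match; bird nesting decline match; nitrate down match; zooplankton density down miss
(E) overfishing of top predator — surface temperature up miss; pH down miss; bird nesting decline match; nitrate down match; zooplankton density down miss
(F) pathogen outbreak — surface temperature up match; pH down miss; bird nesting decline miss; nitrate down miss; zooplankton density down match
(C) alone accounts for all the evidence.

C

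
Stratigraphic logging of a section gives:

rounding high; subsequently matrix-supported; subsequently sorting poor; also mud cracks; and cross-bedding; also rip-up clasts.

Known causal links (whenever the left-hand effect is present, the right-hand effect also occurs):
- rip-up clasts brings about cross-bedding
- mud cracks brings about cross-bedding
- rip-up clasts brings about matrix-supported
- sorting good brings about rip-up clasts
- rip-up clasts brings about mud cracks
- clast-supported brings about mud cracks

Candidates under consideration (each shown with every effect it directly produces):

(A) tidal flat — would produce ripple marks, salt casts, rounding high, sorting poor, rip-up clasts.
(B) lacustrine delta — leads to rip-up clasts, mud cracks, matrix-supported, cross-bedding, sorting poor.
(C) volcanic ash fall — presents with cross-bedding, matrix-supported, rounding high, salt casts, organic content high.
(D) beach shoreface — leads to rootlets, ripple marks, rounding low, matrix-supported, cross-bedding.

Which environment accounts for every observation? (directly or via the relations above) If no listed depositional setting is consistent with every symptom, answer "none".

A

Per-candidate check:
(A) tidal flat — rounding high ✓; matrix-supported ✓ (through rip-up clasts → matrix-supported); sorting poor ✓; mud cracks ✓ (through rip-up clasts → mud cracks); cross-bedding ✓ (through rip-up clasts → cross-bedding); rip-up clasts ✓
(B) lacustrine delta — rounding high ✗; matrix-supported ✓; sorting poor ✓; mud cracks ✓; cross-bedding ✓; rip-up clasts ✓
(C) volcanic ash fall — does not account for sorting poor, mud cracks, rip-up clasts
(D) beach shoreface — fails on rounding high, sorting poor, mud cracks, rip-up clasts (predicts rounding low, not rounding high)
(A) is the only candidate with no mismatches.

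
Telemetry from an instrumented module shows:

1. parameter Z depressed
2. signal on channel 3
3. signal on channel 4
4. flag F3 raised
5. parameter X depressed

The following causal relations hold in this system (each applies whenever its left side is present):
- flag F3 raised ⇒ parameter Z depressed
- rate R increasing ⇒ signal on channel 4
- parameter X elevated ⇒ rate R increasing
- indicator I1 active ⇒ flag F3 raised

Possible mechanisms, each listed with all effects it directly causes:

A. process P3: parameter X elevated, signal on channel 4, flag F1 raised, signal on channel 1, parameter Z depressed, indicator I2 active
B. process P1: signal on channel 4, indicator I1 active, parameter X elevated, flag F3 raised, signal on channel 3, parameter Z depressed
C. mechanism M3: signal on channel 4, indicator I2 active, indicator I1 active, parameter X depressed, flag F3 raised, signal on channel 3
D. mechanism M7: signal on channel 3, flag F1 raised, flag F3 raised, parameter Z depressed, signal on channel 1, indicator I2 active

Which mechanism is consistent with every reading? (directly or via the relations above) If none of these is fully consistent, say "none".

C

Testing each hypothesis:
(A) process P3 — fails on signal on channel 3, flag F3 raised, parameter X depressed (predicts parameter X elevated, not parameter X depressed)
(B) process P1 — parameter Z depressed match; signal on channel 3 match; signal on channel 4 match; flag F3 raised match; parameter X depressed miss
(C) mechanism M3 — accounts for every observation (parameter Z depressed by flag F3 raised → parameter Z depressed)
(D) mechanism M7 — parameter Z depressed match; signal on channel 3 match; signal on channel 4 miss; flag F3 raised match; parameter X depressed miss
(C) is the only candidate with no mismatches.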